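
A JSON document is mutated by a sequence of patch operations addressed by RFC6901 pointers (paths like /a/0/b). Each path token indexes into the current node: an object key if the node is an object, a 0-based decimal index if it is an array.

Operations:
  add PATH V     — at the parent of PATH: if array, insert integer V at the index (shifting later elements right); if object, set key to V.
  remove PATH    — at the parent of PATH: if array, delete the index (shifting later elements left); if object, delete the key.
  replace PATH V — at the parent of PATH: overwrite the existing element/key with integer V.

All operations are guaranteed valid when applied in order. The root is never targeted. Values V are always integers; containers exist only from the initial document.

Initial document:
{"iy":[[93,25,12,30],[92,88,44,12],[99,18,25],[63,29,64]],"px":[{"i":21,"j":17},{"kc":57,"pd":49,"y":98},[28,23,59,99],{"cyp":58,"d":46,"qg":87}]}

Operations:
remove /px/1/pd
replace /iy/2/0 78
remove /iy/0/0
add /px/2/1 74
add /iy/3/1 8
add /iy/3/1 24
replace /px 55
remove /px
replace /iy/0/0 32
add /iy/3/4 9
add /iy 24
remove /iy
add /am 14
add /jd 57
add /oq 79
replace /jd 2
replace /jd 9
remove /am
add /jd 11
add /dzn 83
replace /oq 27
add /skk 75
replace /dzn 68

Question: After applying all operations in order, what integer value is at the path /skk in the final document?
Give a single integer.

Answer: 75

Derivation:
After op 1 (remove /px/1/pd): {"iy":[[93,25,12,30],[92,88,44,12],[99,18,25],[63,29,64]],"px":[{"i":21,"j":17},{"kc":57,"y":98},[28,23,59,99],{"cyp":58,"d":46,"qg":87}]}
After op 2 (replace /iy/2/0 78): {"iy":[[93,25,12,30],[92,88,44,12],[78,18,25],[63,29,64]],"px":[{"i":21,"j":17},{"kc":57,"y":98},[28,23,59,99],{"cyp":58,"d":46,"qg":87}]}
After op 3 (remove /iy/0/0): {"iy":[[25,12,30],[92,88,44,12],[78,18,25],[63,29,64]],"px":[{"i":21,"j":17},{"kc":57,"y":98},[28,23,59,99],{"cyp":58,"d":46,"qg":87}]}
After op 4 (add /px/2/1 74): {"iy":[[25,12,30],[92,88,44,12],[78,18,25],[63,29,64]],"px":[{"i":21,"j":17},{"kc":57,"y":98},[28,74,23,59,99],{"cyp":58,"d":46,"qg":87}]}
After op 5 (add /iy/3/1 8): {"iy":[[25,12,30],[92,88,44,12],[78,18,25],[63,8,29,64]],"px":[{"i":21,"j":17},{"kc":57,"y":98},[28,74,23,59,99],{"cyp":58,"d":46,"qg":87}]}
After op 6 (add /iy/3/1 24): {"iy":[[25,12,30],[92,88,44,12],[78,18,25],[63,24,8,29,64]],"px":[{"i":21,"j":17},{"kc":57,"y":98},[28,74,23,59,99],{"cyp":58,"d":46,"qg":87}]}
After op 7 (replace /px 55): {"iy":[[25,12,30],[92,88,44,12],[78,18,25],[63,24,8,29,64]],"px":55}
After op 8 (remove /px): {"iy":[[25,12,30],[92,88,44,12],[78,18,25],[63,24,8,29,64]]}
After op 9 (replace /iy/0/0 32): {"iy":[[32,12,30],[92,88,44,12],[78,18,25],[63,24,8,29,64]]}
After op 10 (add /iy/3/4 9): {"iy":[[32,12,30],[92,88,44,12],[78,18,25],[63,24,8,29,9,64]]}
After op 11 (add /iy 24): {"iy":24}
After op 12 (remove /iy): {}
After op 13 (add /am 14): {"am":14}
After op 14 (add /jd 57): {"am":14,"jd":57}
After op 15 (add /oq 79): {"am":14,"jd":57,"oq":79}
After op 16 (replace /jd 2): {"am":14,"jd":2,"oq":79}
After op 17 (replace /jd 9): {"am":14,"jd":9,"oq":79}
After op 18 (remove /am): {"jd":9,"oq":79}
After op 19 (add /jd 11): {"jd":11,"oq":79}
After op 20 (add /dzn 83): {"dzn":83,"jd":11,"oq":79}
After op 21 (replace /oq 27): {"dzn":83,"jd":11,"oq":27}
After op 22 (add /skk 75): {"dzn":83,"jd":11,"oq":27,"skk":75}
After op 23 (replace /dzn 68): {"dzn":68,"jd":11,"oq":27,"skk":75}
Value at /skk: 75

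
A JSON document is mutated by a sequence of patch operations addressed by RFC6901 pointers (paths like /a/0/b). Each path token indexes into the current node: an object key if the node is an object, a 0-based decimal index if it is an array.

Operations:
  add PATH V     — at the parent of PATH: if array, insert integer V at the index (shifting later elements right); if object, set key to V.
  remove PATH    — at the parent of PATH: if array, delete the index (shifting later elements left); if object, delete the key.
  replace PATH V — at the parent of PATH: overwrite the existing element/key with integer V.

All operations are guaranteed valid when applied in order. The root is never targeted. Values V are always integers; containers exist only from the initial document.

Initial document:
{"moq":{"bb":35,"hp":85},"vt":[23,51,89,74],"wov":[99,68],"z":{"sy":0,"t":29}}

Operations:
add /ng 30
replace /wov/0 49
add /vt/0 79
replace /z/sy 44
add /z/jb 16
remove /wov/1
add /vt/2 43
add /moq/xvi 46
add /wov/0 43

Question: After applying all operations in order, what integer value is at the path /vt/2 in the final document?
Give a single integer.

After op 1 (add /ng 30): {"moq":{"bb":35,"hp":85},"ng":30,"vt":[23,51,89,74],"wov":[99,68],"z":{"sy":0,"t":29}}
After op 2 (replace /wov/0 49): {"moq":{"bb":35,"hp":85},"ng":30,"vt":[23,51,89,74],"wov":[49,68],"z":{"sy":0,"t":29}}
After op 3 (add /vt/0 79): {"moq":{"bb":35,"hp":85},"ng":30,"vt":[79,23,51,89,74],"wov":[49,68],"z":{"sy":0,"t":29}}
After op 4 (replace /z/sy 44): {"moq":{"bb":35,"hp":85},"ng":30,"vt":[79,23,51,89,74],"wov":[49,68],"z":{"sy":44,"t":29}}
After op 5 (add /z/jb 16): {"moq":{"bb":35,"hp":85},"ng":30,"vt":[79,23,51,89,74],"wov":[49,68],"z":{"jb":16,"sy":44,"t":29}}
After op 6 (remove /wov/1): {"moq":{"bb":35,"hp":85},"ng":30,"vt":[79,23,51,89,74],"wov":[49],"z":{"jb":16,"sy":44,"t":29}}
After op 7 (add /vt/2 43): {"moq":{"bb":35,"hp":85},"ng":30,"vt":[79,23,43,51,89,74],"wov":[49],"z":{"jb":16,"sy":44,"t":29}}
After op 8 (add /moq/xvi 46): {"moq":{"bb":35,"hp":85,"xvi":46},"ng":30,"vt":[79,23,43,51,89,74],"wov":[49],"z":{"jb":16,"sy":44,"t":29}}
After op 9 (add /wov/0 43): {"moq":{"bb":35,"hp":85,"xvi":46},"ng":30,"vt":[79,23,43,51,89,74],"wov":[43,49],"z":{"jb":16,"sy":44,"t":29}}
Value at /vt/2: 43

Answer: 43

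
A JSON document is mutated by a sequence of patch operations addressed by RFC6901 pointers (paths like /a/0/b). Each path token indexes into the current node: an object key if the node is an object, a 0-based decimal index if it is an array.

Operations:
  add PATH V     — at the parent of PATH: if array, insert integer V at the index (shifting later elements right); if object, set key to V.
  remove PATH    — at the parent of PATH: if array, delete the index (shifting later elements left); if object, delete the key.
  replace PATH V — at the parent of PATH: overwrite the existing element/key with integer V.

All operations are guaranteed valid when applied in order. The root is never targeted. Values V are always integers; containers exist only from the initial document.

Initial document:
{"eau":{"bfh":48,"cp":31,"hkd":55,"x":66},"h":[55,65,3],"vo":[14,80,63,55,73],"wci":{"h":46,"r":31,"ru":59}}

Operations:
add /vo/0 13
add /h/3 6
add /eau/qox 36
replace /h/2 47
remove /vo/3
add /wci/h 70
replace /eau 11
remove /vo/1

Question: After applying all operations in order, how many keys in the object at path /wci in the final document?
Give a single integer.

Answer: 3

Derivation:
After op 1 (add /vo/0 13): {"eau":{"bfh":48,"cp":31,"hkd":55,"x":66},"h":[55,65,3],"vo":[13,14,80,63,55,73],"wci":{"h":46,"r":31,"ru":59}}
After op 2 (add /h/3 6): {"eau":{"bfh":48,"cp":31,"hkd":55,"x":66},"h":[55,65,3,6],"vo":[13,14,80,63,55,73],"wci":{"h":46,"r":31,"ru":59}}
After op 3 (add /eau/qox 36): {"eau":{"bfh":48,"cp":31,"hkd":55,"qox":36,"x":66},"h":[55,65,3,6],"vo":[13,14,80,63,55,73],"wci":{"h":46,"r":31,"ru":59}}
After op 4 (replace /h/2 47): {"eau":{"bfh":48,"cp":31,"hkd":55,"qox":36,"x":66},"h":[55,65,47,6],"vo":[13,14,80,63,55,73],"wci":{"h":46,"r":31,"ru":59}}
After op 5 (remove /vo/3): {"eau":{"bfh":48,"cp":31,"hkd":55,"qox":36,"x":66},"h":[55,65,47,6],"vo":[13,14,80,55,73],"wci":{"h":46,"r":31,"ru":59}}
After op 6 (add /wci/h 70): {"eau":{"bfh":48,"cp":31,"hkd":55,"qox":36,"x":66},"h":[55,65,47,6],"vo":[13,14,80,55,73],"wci":{"h":70,"r":31,"ru":59}}
After op 7 (replace /eau 11): {"eau":11,"h":[55,65,47,6],"vo":[13,14,80,55,73],"wci":{"h":70,"r":31,"ru":59}}
After op 8 (remove /vo/1): {"eau":11,"h":[55,65,47,6],"vo":[13,80,55,73],"wci":{"h":70,"r":31,"ru":59}}
Size at path /wci: 3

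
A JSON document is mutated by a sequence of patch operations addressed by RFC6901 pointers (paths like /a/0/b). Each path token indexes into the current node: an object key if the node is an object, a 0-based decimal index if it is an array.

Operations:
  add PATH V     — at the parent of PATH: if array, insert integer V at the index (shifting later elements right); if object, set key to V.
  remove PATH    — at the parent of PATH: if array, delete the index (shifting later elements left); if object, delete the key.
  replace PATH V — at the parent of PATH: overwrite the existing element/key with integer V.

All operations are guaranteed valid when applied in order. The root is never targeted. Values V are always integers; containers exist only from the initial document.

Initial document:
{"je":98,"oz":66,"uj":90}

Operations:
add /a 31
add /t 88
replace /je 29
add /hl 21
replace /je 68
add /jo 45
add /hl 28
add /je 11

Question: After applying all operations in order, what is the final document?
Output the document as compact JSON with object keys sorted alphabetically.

Answer: {"a":31,"hl":28,"je":11,"jo":45,"oz":66,"t":88,"uj":90}

Derivation:
After op 1 (add /a 31): {"a":31,"je":98,"oz":66,"uj":90}
After op 2 (add /t 88): {"a":31,"je":98,"oz":66,"t":88,"uj":90}
After op 3 (replace /je 29): {"a":31,"je":29,"oz":66,"t":88,"uj":90}
After op 4 (add /hl 21): {"a":31,"hl":21,"je":29,"oz":66,"t":88,"uj":90}
After op 5 (replace /je 68): {"a":31,"hl":21,"je":68,"oz":66,"t":88,"uj":90}
After op 6 (add /jo 45): {"a":31,"hl":21,"je":68,"jo":45,"oz":66,"t":88,"uj":90}
After op 7 (add /hl 28): {"a":31,"hl":28,"je":68,"jo":45,"oz":66,"t":88,"uj":90}
After op 8 (add /je 11): {"a":31,"hl":28,"je":11,"jo":45,"oz":66,"t":88,"uj":90}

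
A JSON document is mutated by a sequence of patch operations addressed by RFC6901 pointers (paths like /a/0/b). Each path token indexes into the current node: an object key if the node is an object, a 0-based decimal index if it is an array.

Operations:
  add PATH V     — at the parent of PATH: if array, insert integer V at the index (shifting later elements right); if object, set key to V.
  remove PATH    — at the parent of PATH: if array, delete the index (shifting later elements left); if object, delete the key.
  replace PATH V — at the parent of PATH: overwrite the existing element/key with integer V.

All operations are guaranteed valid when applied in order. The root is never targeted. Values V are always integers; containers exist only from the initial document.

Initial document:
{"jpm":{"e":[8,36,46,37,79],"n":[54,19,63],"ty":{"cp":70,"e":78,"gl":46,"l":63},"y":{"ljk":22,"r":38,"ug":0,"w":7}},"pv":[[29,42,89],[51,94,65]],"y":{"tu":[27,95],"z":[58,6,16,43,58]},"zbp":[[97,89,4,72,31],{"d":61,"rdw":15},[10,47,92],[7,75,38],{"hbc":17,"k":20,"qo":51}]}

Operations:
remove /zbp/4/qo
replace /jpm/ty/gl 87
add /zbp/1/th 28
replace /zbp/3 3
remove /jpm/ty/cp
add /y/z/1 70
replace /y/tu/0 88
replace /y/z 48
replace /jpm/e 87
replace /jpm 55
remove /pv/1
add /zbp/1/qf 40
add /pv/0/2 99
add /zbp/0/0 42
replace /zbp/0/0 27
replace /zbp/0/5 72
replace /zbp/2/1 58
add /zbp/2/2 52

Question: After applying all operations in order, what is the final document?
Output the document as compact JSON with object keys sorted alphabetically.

Answer: {"jpm":55,"pv":[[29,42,99,89]],"y":{"tu":[88,95],"z":48},"zbp":[[27,97,89,4,72,72],{"d":61,"qf":40,"rdw":15,"th":28},[10,58,52,92],3,{"hbc":17,"k":20}]}

Derivation:
After op 1 (remove /zbp/4/qo): {"jpm":{"e":[8,36,46,37,79],"n":[54,19,63],"ty":{"cp":70,"e":78,"gl":46,"l":63},"y":{"ljk":22,"r":38,"ug":0,"w":7}},"pv":[[29,42,89],[51,94,65]],"y":{"tu":[27,95],"z":[58,6,16,43,58]},"zbp":[[97,89,4,72,31],{"d":61,"rdw":15},[10,47,92],[7,75,38],{"hbc":17,"k":20}]}
After op 2 (replace /jpm/ty/gl 87): {"jpm":{"e":[8,36,46,37,79],"n":[54,19,63],"ty":{"cp":70,"e":78,"gl":87,"l":63},"y":{"ljk":22,"r":38,"ug":0,"w":7}},"pv":[[29,42,89],[51,94,65]],"y":{"tu":[27,95],"z":[58,6,16,43,58]},"zbp":[[97,89,4,72,31],{"d":61,"rdw":15},[10,47,92],[7,75,38],{"hbc":17,"k":20}]}
After op 3 (add /zbp/1/th 28): {"jpm":{"e":[8,36,46,37,79],"n":[54,19,63],"ty":{"cp":70,"e":78,"gl":87,"l":63},"y":{"ljk":22,"r":38,"ug":0,"w":7}},"pv":[[29,42,89],[51,94,65]],"y":{"tu":[27,95],"z":[58,6,16,43,58]},"zbp":[[97,89,4,72,31],{"d":61,"rdw":15,"th":28},[10,47,92],[7,75,38],{"hbc":17,"k":20}]}
After op 4 (replace /zbp/3 3): {"jpm":{"e":[8,36,46,37,79],"n":[54,19,63],"ty":{"cp":70,"e":78,"gl":87,"l":63},"y":{"ljk":22,"r":38,"ug":0,"w":7}},"pv":[[29,42,89],[51,94,65]],"y":{"tu":[27,95],"z":[58,6,16,43,58]},"zbp":[[97,89,4,72,31],{"d":61,"rdw":15,"th":28},[10,47,92],3,{"hbc":17,"k":20}]}
After op 5 (remove /jpm/ty/cp): {"jpm":{"e":[8,36,46,37,79],"n":[54,19,63],"ty":{"e":78,"gl":87,"l":63},"y":{"ljk":22,"r":38,"ug":0,"w":7}},"pv":[[29,42,89],[51,94,65]],"y":{"tu":[27,95],"z":[58,6,16,43,58]},"zbp":[[97,89,4,72,31],{"d":61,"rdw":15,"th":28},[10,47,92],3,{"hbc":17,"k":20}]}
After op 6 (add /y/z/1 70): {"jpm":{"e":[8,36,46,37,79],"n":[54,19,63],"ty":{"e":78,"gl":87,"l":63},"y":{"ljk":22,"r":38,"ug":0,"w":7}},"pv":[[29,42,89],[51,94,65]],"y":{"tu":[27,95],"z":[58,70,6,16,43,58]},"zbp":[[97,89,4,72,31],{"d":61,"rdw":15,"th":28},[10,47,92],3,{"hbc":17,"k":20}]}
After op 7 (replace /y/tu/0 88): {"jpm":{"e":[8,36,46,37,79],"n":[54,19,63],"ty":{"e":78,"gl":87,"l":63},"y":{"ljk":22,"r":38,"ug":0,"w":7}},"pv":[[29,42,89],[51,94,65]],"y":{"tu":[88,95],"z":[58,70,6,16,43,58]},"zbp":[[97,89,4,72,31],{"d":61,"rdw":15,"th":28},[10,47,92],3,{"hbc":17,"k":20}]}
After op 8 (replace /y/z 48): {"jpm":{"e":[8,36,46,37,79],"n":[54,19,63],"ty":{"e":78,"gl":87,"l":63},"y":{"ljk":22,"r":38,"ug":0,"w":7}},"pv":[[29,42,89],[51,94,65]],"y":{"tu":[88,95],"z":48},"zbp":[[97,89,4,72,31],{"d":61,"rdw":15,"th":28},[10,47,92],3,{"hbc":17,"k":20}]}
After op 9 (replace /jpm/e 87): {"jpm":{"e":87,"n":[54,19,63],"ty":{"e":78,"gl":87,"l":63},"y":{"ljk":22,"r":38,"ug":0,"w":7}},"pv":[[29,42,89],[51,94,65]],"y":{"tu":[88,95],"z":48},"zbp":[[97,89,4,72,31],{"d":61,"rdw":15,"th":28},[10,47,92],3,{"hbc":17,"k":20}]}
After op 10 (replace /jpm 55): {"jpm":55,"pv":[[29,42,89],[51,94,65]],"y":{"tu":[88,95],"z":48},"zbp":[[97,89,4,72,31],{"d":61,"rdw":15,"th":28},[10,47,92],3,{"hbc":17,"k":20}]}
After op 11 (remove /pv/1): {"jpm":55,"pv":[[29,42,89]],"y":{"tu":[88,95],"z":48},"zbp":[[97,89,4,72,31],{"d":61,"rdw":15,"th":28},[10,47,92],3,{"hbc":17,"k":20}]}
After op 12 (add /zbp/1/qf 40): {"jpm":55,"pv":[[29,42,89]],"y":{"tu":[88,95],"z":48},"zbp":[[97,89,4,72,31],{"d":61,"qf":40,"rdw":15,"th":28},[10,47,92],3,{"hbc":17,"k":20}]}
After op 13 (add /pv/0/2 99): {"jpm":55,"pv":[[29,42,99,89]],"y":{"tu":[88,95],"z":48},"zbp":[[97,89,4,72,31],{"d":61,"qf":40,"rdw":15,"th":28},[10,47,92],3,{"hbc":17,"k":20}]}
After op 14 (add /zbp/0/0 42): {"jpm":55,"pv":[[29,42,99,89]],"y":{"tu":[88,95],"z":48},"zbp":[[42,97,89,4,72,31],{"d":61,"qf":40,"rdw":15,"th":28},[10,47,92],3,{"hbc":17,"k":20}]}
After op 15 (replace /zbp/0/0 27): {"jpm":55,"pv":[[29,42,99,89]],"y":{"tu":[88,95],"z":48},"zbp":[[27,97,89,4,72,31],{"d":61,"qf":40,"rdw":15,"th":28},[10,47,92],3,{"hbc":17,"k":20}]}
After op 16 (replace /zbp/0/5 72): {"jpm":55,"pv":[[29,42,99,89]],"y":{"tu":[88,95],"z":48},"zbp":[[27,97,89,4,72,72],{"d":61,"qf":40,"rdw":15,"th":28},[10,47,92],3,{"hbc":17,"k":20}]}
After op 17 (replace /zbp/2/1 58): {"jpm":55,"pv":[[29,42,99,89]],"y":{"tu":[88,95],"z":48},"zbp":[[27,97,89,4,72,72],{"d":61,"qf":40,"rdw":15,"th":28},[10,58,92],3,{"hbc":17,"k":20}]}
After op 18 (add /zbp/2/2 52): {"jpm":55,"pv":[[29,42,99,89]],"y":{"tu":[88,95],"z":48},"zbp":[[27,97,89,4,72,72],{"d":61,"qf":40,"rdw":15,"th":28},[10,58,52,92],3,{"hbc":17,"k":20}]}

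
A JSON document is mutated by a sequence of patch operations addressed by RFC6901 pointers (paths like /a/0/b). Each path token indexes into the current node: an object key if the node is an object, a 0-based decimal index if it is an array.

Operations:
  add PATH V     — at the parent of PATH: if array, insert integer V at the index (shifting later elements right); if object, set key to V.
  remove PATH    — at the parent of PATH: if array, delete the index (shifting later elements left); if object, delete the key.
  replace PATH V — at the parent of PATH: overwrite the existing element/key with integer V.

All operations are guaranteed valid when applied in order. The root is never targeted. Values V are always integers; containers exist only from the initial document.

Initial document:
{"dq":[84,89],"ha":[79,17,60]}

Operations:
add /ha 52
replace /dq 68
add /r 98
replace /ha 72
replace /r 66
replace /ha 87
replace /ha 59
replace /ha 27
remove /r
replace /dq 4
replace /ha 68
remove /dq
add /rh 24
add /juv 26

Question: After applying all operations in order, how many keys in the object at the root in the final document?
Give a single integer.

After op 1 (add /ha 52): {"dq":[84,89],"ha":52}
After op 2 (replace /dq 68): {"dq":68,"ha":52}
After op 3 (add /r 98): {"dq":68,"ha":52,"r":98}
After op 4 (replace /ha 72): {"dq":68,"ha":72,"r":98}
After op 5 (replace /r 66): {"dq":68,"ha":72,"r":66}
After op 6 (replace /ha 87): {"dq":68,"ha":87,"r":66}
After op 7 (replace /ha 59): {"dq":68,"ha":59,"r":66}
After op 8 (replace /ha 27): {"dq":68,"ha":27,"r":66}
After op 9 (remove /r): {"dq":68,"ha":27}
After op 10 (replace /dq 4): {"dq":4,"ha":27}
After op 11 (replace /ha 68): {"dq":4,"ha":68}
After op 12 (remove /dq): {"ha":68}
After op 13 (add /rh 24): {"ha":68,"rh":24}
After op 14 (add /juv 26): {"ha":68,"juv":26,"rh":24}
Size at the root: 3

Answer: 3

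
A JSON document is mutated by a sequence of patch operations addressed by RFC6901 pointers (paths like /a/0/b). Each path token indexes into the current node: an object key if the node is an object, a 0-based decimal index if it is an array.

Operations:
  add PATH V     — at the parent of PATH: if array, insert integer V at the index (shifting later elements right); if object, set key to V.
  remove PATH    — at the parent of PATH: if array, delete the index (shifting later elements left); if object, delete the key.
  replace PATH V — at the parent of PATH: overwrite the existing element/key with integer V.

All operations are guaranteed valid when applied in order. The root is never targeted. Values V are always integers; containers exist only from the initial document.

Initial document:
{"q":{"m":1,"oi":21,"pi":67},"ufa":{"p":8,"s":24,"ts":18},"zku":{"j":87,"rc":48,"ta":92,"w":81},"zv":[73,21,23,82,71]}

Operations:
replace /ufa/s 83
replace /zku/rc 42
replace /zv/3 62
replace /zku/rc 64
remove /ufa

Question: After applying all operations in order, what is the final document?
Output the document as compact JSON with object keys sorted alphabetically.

Answer: {"q":{"m":1,"oi":21,"pi":67},"zku":{"j":87,"rc":64,"ta":92,"w":81},"zv":[73,21,23,62,71]}

Derivation:
After op 1 (replace /ufa/s 83): {"q":{"m":1,"oi":21,"pi":67},"ufa":{"p":8,"s":83,"ts":18},"zku":{"j":87,"rc":48,"ta":92,"w":81},"zv":[73,21,23,82,71]}
After op 2 (replace /zku/rc 42): {"q":{"m":1,"oi":21,"pi":67},"ufa":{"p":8,"s":83,"ts":18},"zku":{"j":87,"rc":42,"ta":92,"w":81},"zv":[73,21,23,82,71]}
After op 3 (replace /zv/3 62): {"q":{"m":1,"oi":21,"pi":67},"ufa":{"p":8,"s":83,"ts":18},"zku":{"j":87,"rc":42,"ta":92,"w":81},"zv":[73,21,23,62,71]}
After op 4 (replace /zku/rc 64): {"q":{"m":1,"oi":21,"pi":67},"ufa":{"p":8,"s":83,"ts":18},"zku":{"j":87,"rc":64,"ta":92,"w":81},"zv":[73,21,23,62,71]}
After op 5 (remove /ufa): {"q":{"m":1,"oi":21,"pi":67},"zku":{"j":87,"rc":64,"ta":92,"w":81},"zv":[73,21,23,62,71]}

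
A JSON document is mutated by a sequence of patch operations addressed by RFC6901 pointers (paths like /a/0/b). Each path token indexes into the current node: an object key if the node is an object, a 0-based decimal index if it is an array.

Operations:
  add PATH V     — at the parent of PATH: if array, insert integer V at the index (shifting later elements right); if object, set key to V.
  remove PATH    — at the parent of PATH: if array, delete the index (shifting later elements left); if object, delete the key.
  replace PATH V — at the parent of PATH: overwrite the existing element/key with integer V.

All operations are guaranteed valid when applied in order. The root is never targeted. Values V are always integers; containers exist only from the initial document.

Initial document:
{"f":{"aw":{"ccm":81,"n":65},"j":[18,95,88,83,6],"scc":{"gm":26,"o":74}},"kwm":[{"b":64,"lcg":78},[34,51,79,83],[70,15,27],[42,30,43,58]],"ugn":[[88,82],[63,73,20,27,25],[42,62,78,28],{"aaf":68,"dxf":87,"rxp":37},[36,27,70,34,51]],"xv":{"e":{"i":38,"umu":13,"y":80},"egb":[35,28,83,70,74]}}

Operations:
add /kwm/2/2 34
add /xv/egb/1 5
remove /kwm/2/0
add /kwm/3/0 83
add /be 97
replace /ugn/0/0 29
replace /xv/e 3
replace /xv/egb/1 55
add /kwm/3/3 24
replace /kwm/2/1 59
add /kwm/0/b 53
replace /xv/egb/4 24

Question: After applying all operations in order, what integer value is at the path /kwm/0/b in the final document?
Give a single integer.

Answer: 53

Derivation:
After op 1 (add /kwm/2/2 34): {"f":{"aw":{"ccm":81,"n":65},"j":[18,95,88,83,6],"scc":{"gm":26,"o":74}},"kwm":[{"b":64,"lcg":78},[34,51,79,83],[70,15,34,27],[42,30,43,58]],"ugn":[[88,82],[63,73,20,27,25],[42,62,78,28],{"aaf":68,"dxf":87,"rxp":37},[36,27,70,34,51]],"xv":{"e":{"i":38,"umu":13,"y":80},"egb":[35,28,83,70,74]}}
After op 2 (add /xv/egb/1 5): {"f":{"aw":{"ccm":81,"n":65},"j":[18,95,88,83,6],"scc":{"gm":26,"o":74}},"kwm":[{"b":64,"lcg":78},[34,51,79,83],[70,15,34,27],[42,30,43,58]],"ugn":[[88,82],[63,73,20,27,25],[42,62,78,28],{"aaf":68,"dxf":87,"rxp":37},[36,27,70,34,51]],"xv":{"e":{"i":38,"umu":13,"y":80},"egb":[35,5,28,83,70,74]}}
After op 3 (remove /kwm/2/0): {"f":{"aw":{"ccm":81,"n":65},"j":[18,95,88,83,6],"scc":{"gm":26,"o":74}},"kwm":[{"b":64,"lcg":78},[34,51,79,83],[15,34,27],[42,30,43,58]],"ugn":[[88,82],[63,73,20,27,25],[42,62,78,28],{"aaf":68,"dxf":87,"rxp":37},[36,27,70,34,51]],"xv":{"e":{"i":38,"umu":13,"y":80},"egb":[35,5,28,83,70,74]}}
After op 4 (add /kwm/3/0 83): {"f":{"aw":{"ccm":81,"n":65},"j":[18,95,88,83,6],"scc":{"gm":26,"o":74}},"kwm":[{"b":64,"lcg":78},[34,51,79,83],[15,34,27],[83,42,30,43,58]],"ugn":[[88,82],[63,73,20,27,25],[42,62,78,28],{"aaf":68,"dxf":87,"rxp":37},[36,27,70,34,51]],"xv":{"e":{"i":38,"umu":13,"y":80},"egb":[35,5,28,83,70,74]}}
After op 5 (add /be 97): {"be":97,"f":{"aw":{"ccm":81,"n":65},"j":[18,95,88,83,6],"scc":{"gm":26,"o":74}},"kwm":[{"b":64,"lcg":78},[34,51,79,83],[15,34,27],[83,42,30,43,58]],"ugn":[[88,82],[63,73,20,27,25],[42,62,78,28],{"aaf":68,"dxf":87,"rxp":37},[36,27,70,34,51]],"xv":{"e":{"i":38,"umu":13,"y":80},"egb":[35,5,28,83,70,74]}}
After op 6 (replace /ugn/0/0 29): {"be":97,"f":{"aw":{"ccm":81,"n":65},"j":[18,95,88,83,6],"scc":{"gm":26,"o":74}},"kwm":[{"b":64,"lcg":78},[34,51,79,83],[15,34,27],[83,42,30,43,58]],"ugn":[[29,82],[63,73,20,27,25],[42,62,78,28],{"aaf":68,"dxf":87,"rxp":37},[36,27,70,34,51]],"xv":{"e":{"i":38,"umu":13,"y":80},"egb":[35,5,28,83,70,74]}}
After op 7 (replace /xv/e 3): {"be":97,"f":{"aw":{"ccm":81,"n":65},"j":[18,95,88,83,6],"scc":{"gm":26,"o":74}},"kwm":[{"b":64,"lcg":78},[34,51,79,83],[15,34,27],[83,42,30,43,58]],"ugn":[[29,82],[63,73,20,27,25],[42,62,78,28],{"aaf":68,"dxf":87,"rxp":37},[36,27,70,34,51]],"xv":{"e":3,"egb":[35,5,28,83,70,74]}}
After op 8 (replace /xv/egb/1 55): {"be":97,"f":{"aw":{"ccm":81,"n":65},"j":[18,95,88,83,6],"scc":{"gm":26,"o":74}},"kwm":[{"b":64,"lcg":78},[34,51,79,83],[15,34,27],[83,42,30,43,58]],"ugn":[[29,82],[63,73,20,27,25],[42,62,78,28],{"aaf":68,"dxf":87,"rxp":37},[36,27,70,34,51]],"xv":{"e":3,"egb":[35,55,28,83,70,74]}}
After op 9 (add /kwm/3/3 24): {"be":97,"f":{"aw":{"ccm":81,"n":65},"j":[18,95,88,83,6],"scc":{"gm":26,"o":74}},"kwm":[{"b":64,"lcg":78},[34,51,79,83],[15,34,27],[83,42,30,24,43,58]],"ugn":[[29,82],[63,73,20,27,25],[42,62,78,28],{"aaf":68,"dxf":87,"rxp":37},[36,27,70,34,51]],"xv":{"e":3,"egb":[35,55,28,83,70,74]}}
After op 10 (replace /kwm/2/1 59): {"be":97,"f":{"aw":{"ccm":81,"n":65},"j":[18,95,88,83,6],"scc":{"gm":26,"o":74}},"kwm":[{"b":64,"lcg":78},[34,51,79,83],[15,59,27],[83,42,30,24,43,58]],"ugn":[[29,82],[63,73,20,27,25],[42,62,78,28],{"aaf":68,"dxf":87,"rxp":37},[36,27,70,34,51]],"xv":{"e":3,"egb":[35,55,28,83,70,74]}}
After op 11 (add /kwm/0/b 53): {"be":97,"f":{"aw":{"ccm":81,"n":65},"j":[18,95,88,83,6],"scc":{"gm":26,"o":74}},"kwm":[{"b":53,"lcg":78},[34,51,79,83],[15,59,27],[83,42,30,24,43,58]],"ugn":[[29,82],[63,73,20,27,25],[42,62,78,28],{"aaf":68,"dxf":87,"rxp":37},[36,27,70,34,51]],"xv":{"e":3,"egb":[35,55,28,83,70,74]}}
After op 12 (replace /xv/egb/4 24): {"be":97,"f":{"aw":{"ccm":81,"n":65},"j":[18,95,88,83,6],"scc":{"gm":26,"o":74}},"kwm":[{"b":53,"lcg":78},[34,51,79,83],[15,59,27],[83,42,30,24,43,58]],"ugn":[[29,82],[63,73,20,27,25],[42,62,78,28],{"aaf":68,"dxf":87,"rxp":37},[36,27,70,34,51]],"xv":{"e":3,"egb":[35,55,28,83,24,74]}}
Value at /kwm/0/b: 53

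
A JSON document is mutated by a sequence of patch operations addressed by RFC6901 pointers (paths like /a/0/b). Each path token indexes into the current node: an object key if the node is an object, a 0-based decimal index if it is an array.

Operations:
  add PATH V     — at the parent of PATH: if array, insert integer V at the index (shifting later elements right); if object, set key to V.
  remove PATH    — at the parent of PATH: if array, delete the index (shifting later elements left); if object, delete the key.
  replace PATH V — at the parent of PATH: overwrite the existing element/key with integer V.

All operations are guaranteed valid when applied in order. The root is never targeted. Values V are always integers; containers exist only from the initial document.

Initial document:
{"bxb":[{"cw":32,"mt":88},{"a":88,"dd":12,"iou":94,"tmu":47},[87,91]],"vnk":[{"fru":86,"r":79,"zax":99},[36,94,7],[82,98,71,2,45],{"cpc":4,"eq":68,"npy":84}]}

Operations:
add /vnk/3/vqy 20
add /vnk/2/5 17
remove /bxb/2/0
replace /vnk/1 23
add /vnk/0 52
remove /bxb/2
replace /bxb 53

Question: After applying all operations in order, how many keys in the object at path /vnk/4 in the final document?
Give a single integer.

After op 1 (add /vnk/3/vqy 20): {"bxb":[{"cw":32,"mt":88},{"a":88,"dd":12,"iou":94,"tmu":47},[87,91]],"vnk":[{"fru":86,"r":79,"zax":99},[36,94,7],[82,98,71,2,45],{"cpc":4,"eq":68,"npy":84,"vqy":20}]}
After op 2 (add /vnk/2/5 17): {"bxb":[{"cw":32,"mt":88},{"a":88,"dd":12,"iou":94,"tmu":47},[87,91]],"vnk":[{"fru":86,"r":79,"zax":99},[36,94,7],[82,98,71,2,45,17],{"cpc":4,"eq":68,"npy":84,"vqy":20}]}
After op 3 (remove /bxb/2/0): {"bxb":[{"cw":32,"mt":88},{"a":88,"dd":12,"iou":94,"tmu":47},[91]],"vnk":[{"fru":86,"r":79,"zax":99},[36,94,7],[82,98,71,2,45,17],{"cpc":4,"eq":68,"npy":84,"vqy":20}]}
After op 4 (replace /vnk/1 23): {"bxb":[{"cw":32,"mt":88},{"a":88,"dd":12,"iou":94,"tmu":47},[91]],"vnk":[{"fru":86,"r":79,"zax":99},23,[82,98,71,2,45,17],{"cpc":4,"eq":68,"npy":84,"vqy":20}]}
After op 5 (add /vnk/0 52): {"bxb":[{"cw":32,"mt":88},{"a":88,"dd":12,"iou":94,"tmu":47},[91]],"vnk":[52,{"fru":86,"r":79,"zax":99},23,[82,98,71,2,45,17],{"cpc":4,"eq":68,"npy":84,"vqy":20}]}
After op 6 (remove /bxb/2): {"bxb":[{"cw":32,"mt":88},{"a":88,"dd":12,"iou":94,"tmu":47}],"vnk":[52,{"fru":86,"r":79,"zax":99},23,[82,98,71,2,45,17],{"cpc":4,"eq":68,"npy":84,"vqy":20}]}
After op 7 (replace /bxb 53): {"bxb":53,"vnk":[52,{"fru":86,"r":79,"zax":99},23,[82,98,71,2,45,17],{"cpc":4,"eq":68,"npy":84,"vqy":20}]}
Size at path /vnk/4: 4

Answer: 4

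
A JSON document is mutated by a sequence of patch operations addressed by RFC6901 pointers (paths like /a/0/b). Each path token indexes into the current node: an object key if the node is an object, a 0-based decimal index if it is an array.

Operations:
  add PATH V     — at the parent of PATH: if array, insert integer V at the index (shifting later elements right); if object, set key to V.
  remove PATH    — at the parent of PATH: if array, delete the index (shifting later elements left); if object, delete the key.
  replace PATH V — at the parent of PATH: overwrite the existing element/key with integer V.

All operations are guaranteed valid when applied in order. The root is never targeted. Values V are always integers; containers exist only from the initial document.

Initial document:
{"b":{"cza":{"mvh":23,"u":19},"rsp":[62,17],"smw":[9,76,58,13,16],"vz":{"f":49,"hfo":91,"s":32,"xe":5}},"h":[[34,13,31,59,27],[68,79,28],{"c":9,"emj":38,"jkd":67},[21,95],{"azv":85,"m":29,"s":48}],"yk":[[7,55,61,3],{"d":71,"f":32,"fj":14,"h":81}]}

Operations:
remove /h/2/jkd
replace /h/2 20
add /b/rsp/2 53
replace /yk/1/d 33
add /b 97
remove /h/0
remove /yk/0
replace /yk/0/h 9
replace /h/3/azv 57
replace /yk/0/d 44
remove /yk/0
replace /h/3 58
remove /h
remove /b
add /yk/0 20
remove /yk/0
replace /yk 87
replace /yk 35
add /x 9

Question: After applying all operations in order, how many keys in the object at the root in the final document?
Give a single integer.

After op 1 (remove /h/2/jkd): {"b":{"cza":{"mvh":23,"u":19},"rsp":[62,17],"smw":[9,76,58,13,16],"vz":{"f":49,"hfo":91,"s":32,"xe":5}},"h":[[34,13,31,59,27],[68,79,28],{"c":9,"emj":38},[21,95],{"azv":85,"m":29,"s":48}],"yk":[[7,55,61,3],{"d":71,"f":32,"fj":14,"h":81}]}
After op 2 (replace /h/2 20): {"b":{"cza":{"mvh":23,"u":19},"rsp":[62,17],"smw":[9,76,58,13,16],"vz":{"f":49,"hfo":91,"s":32,"xe":5}},"h":[[34,13,31,59,27],[68,79,28],20,[21,95],{"azv":85,"m":29,"s":48}],"yk":[[7,55,61,3],{"d":71,"f":32,"fj":14,"h":81}]}
After op 3 (add /b/rsp/2 53): {"b":{"cza":{"mvh":23,"u":19},"rsp":[62,17,53],"smw":[9,76,58,13,16],"vz":{"f":49,"hfo":91,"s":32,"xe":5}},"h":[[34,13,31,59,27],[68,79,28],20,[21,95],{"azv":85,"m":29,"s":48}],"yk":[[7,55,61,3],{"d":71,"f":32,"fj":14,"h":81}]}
After op 4 (replace /yk/1/d 33): {"b":{"cza":{"mvh":23,"u":19},"rsp":[62,17,53],"smw":[9,76,58,13,16],"vz":{"f":49,"hfo":91,"s":32,"xe":5}},"h":[[34,13,31,59,27],[68,79,28],20,[21,95],{"azv":85,"m":29,"s":48}],"yk":[[7,55,61,3],{"d":33,"f":32,"fj":14,"h":81}]}
After op 5 (add /b 97): {"b":97,"h":[[34,13,31,59,27],[68,79,28],20,[21,95],{"azv":85,"m":29,"s":48}],"yk":[[7,55,61,3],{"d":33,"f":32,"fj":14,"h":81}]}
After op 6 (remove /h/0): {"b":97,"h":[[68,79,28],20,[21,95],{"azv":85,"m":29,"s":48}],"yk":[[7,55,61,3],{"d":33,"f":32,"fj":14,"h":81}]}
After op 7 (remove /yk/0): {"b":97,"h":[[68,79,28],20,[21,95],{"azv":85,"m":29,"s":48}],"yk":[{"d":33,"f":32,"fj":14,"h":81}]}
After op 8 (replace /yk/0/h 9): {"b":97,"h":[[68,79,28],20,[21,95],{"azv":85,"m":29,"s":48}],"yk":[{"d":33,"f":32,"fj":14,"h":9}]}
After op 9 (replace /h/3/azv 57): {"b":97,"h":[[68,79,28],20,[21,95],{"azv":57,"m":29,"s":48}],"yk":[{"d":33,"f":32,"fj":14,"h":9}]}
After op 10 (replace /yk/0/d 44): {"b":97,"h":[[68,79,28],20,[21,95],{"azv":57,"m":29,"s":48}],"yk":[{"d":44,"f":32,"fj":14,"h":9}]}
After op 11 (remove /yk/0): {"b":97,"h":[[68,79,28],20,[21,95],{"azv":57,"m":29,"s":48}],"yk":[]}
After op 12 (replace /h/3 58): {"b":97,"h":[[68,79,28],20,[21,95],58],"yk":[]}
After op 13 (remove /h): {"b":97,"yk":[]}
After op 14 (remove /b): {"yk":[]}
After op 15 (add /yk/0 20): {"yk":[20]}
After op 16 (remove /yk/0): {"yk":[]}
After op 17 (replace /yk 87): {"yk":87}
After op 18 (replace /yk 35): {"yk":35}
After op 19 (add /x 9): {"x":9,"yk":35}
Size at the root: 2

Answer: 2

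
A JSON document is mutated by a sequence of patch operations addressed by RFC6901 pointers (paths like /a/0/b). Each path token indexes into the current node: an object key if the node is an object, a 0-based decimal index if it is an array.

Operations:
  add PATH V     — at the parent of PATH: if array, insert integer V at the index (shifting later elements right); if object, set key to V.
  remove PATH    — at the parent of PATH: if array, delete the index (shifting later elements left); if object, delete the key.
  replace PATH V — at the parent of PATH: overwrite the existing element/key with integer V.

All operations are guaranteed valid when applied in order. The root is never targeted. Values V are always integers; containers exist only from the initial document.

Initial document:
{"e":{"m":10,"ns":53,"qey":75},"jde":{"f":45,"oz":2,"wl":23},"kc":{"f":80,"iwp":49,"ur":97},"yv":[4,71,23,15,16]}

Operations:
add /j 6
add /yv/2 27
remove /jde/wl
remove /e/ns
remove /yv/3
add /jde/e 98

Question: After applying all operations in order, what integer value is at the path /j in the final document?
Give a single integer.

After op 1 (add /j 6): {"e":{"m":10,"ns":53,"qey":75},"j":6,"jde":{"f":45,"oz":2,"wl":23},"kc":{"f":80,"iwp":49,"ur":97},"yv":[4,71,23,15,16]}
After op 2 (add /yv/2 27): {"e":{"m":10,"ns":53,"qey":75},"j":6,"jde":{"f":45,"oz":2,"wl":23},"kc":{"f":80,"iwp":49,"ur":97},"yv":[4,71,27,23,15,16]}
After op 3 (remove /jde/wl): {"e":{"m":10,"ns":53,"qey":75},"j":6,"jde":{"f":45,"oz":2},"kc":{"f":80,"iwp":49,"ur":97},"yv":[4,71,27,23,15,16]}
After op 4 (remove /e/ns): {"e":{"m":10,"qey":75},"j":6,"jde":{"f":45,"oz":2},"kc":{"f":80,"iwp":49,"ur":97},"yv":[4,71,27,23,15,16]}
After op 5 (remove /yv/3): {"e":{"m":10,"qey":75},"j":6,"jde":{"f":45,"oz":2},"kc":{"f":80,"iwp":49,"ur":97},"yv":[4,71,27,15,16]}
After op 6 (add /jde/e 98): {"e":{"m":10,"qey":75},"j":6,"jde":{"e":98,"f":45,"oz":2},"kc":{"f":80,"iwp":49,"ur":97},"yv":[4,71,27,15,16]}
Value at /j: 6

Answer: 6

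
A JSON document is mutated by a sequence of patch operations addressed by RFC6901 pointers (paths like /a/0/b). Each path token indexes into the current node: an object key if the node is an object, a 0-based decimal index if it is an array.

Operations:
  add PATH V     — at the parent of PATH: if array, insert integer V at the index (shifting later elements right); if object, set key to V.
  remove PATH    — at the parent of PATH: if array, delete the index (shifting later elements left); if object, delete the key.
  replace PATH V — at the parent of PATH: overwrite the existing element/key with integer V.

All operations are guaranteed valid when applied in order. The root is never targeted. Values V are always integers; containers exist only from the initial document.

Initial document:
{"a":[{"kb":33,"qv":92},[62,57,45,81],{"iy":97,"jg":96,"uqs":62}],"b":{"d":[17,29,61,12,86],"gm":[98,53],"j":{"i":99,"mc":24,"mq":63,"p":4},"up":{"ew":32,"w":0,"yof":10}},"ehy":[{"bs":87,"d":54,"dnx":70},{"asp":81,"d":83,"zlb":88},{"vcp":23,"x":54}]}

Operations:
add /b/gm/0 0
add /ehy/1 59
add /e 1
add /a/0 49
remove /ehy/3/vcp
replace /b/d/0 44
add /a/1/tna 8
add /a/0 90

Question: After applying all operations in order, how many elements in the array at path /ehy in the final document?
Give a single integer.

Answer: 4

Derivation:
After op 1 (add /b/gm/0 0): {"a":[{"kb":33,"qv":92},[62,57,45,81],{"iy":97,"jg":96,"uqs":62}],"b":{"d":[17,29,61,12,86],"gm":[0,98,53],"j":{"i":99,"mc":24,"mq":63,"p":4},"up":{"ew":32,"w":0,"yof":10}},"ehy":[{"bs":87,"d":54,"dnx":70},{"asp":81,"d":83,"zlb":88},{"vcp":23,"x":54}]}
After op 2 (add /ehy/1 59): {"a":[{"kb":33,"qv":92},[62,57,45,81],{"iy":97,"jg":96,"uqs":62}],"b":{"d":[17,29,61,12,86],"gm":[0,98,53],"j":{"i":99,"mc":24,"mq":63,"p":4},"up":{"ew":32,"w":0,"yof":10}},"ehy":[{"bs":87,"d":54,"dnx":70},59,{"asp":81,"d":83,"zlb":88},{"vcp":23,"x":54}]}
After op 3 (add /e 1): {"a":[{"kb":33,"qv":92},[62,57,45,81],{"iy":97,"jg":96,"uqs":62}],"b":{"d":[17,29,61,12,86],"gm":[0,98,53],"j":{"i":99,"mc":24,"mq":63,"p":4},"up":{"ew":32,"w":0,"yof":10}},"e":1,"ehy":[{"bs":87,"d":54,"dnx":70},59,{"asp":81,"d":83,"zlb":88},{"vcp":23,"x":54}]}
After op 4 (add /a/0 49): {"a":[49,{"kb":33,"qv":92},[62,57,45,81],{"iy":97,"jg":96,"uqs":62}],"b":{"d":[17,29,61,12,86],"gm":[0,98,53],"j":{"i":99,"mc":24,"mq":63,"p":4},"up":{"ew":32,"w":0,"yof":10}},"e":1,"ehy":[{"bs":87,"d":54,"dnx":70},59,{"asp":81,"d":83,"zlb":88},{"vcp":23,"x":54}]}
After op 5 (remove /ehy/3/vcp): {"a":[49,{"kb":33,"qv":92},[62,57,45,81],{"iy":97,"jg":96,"uqs":62}],"b":{"d":[17,29,61,12,86],"gm":[0,98,53],"j":{"i":99,"mc":24,"mq":63,"p":4},"up":{"ew":32,"w":0,"yof":10}},"e":1,"ehy":[{"bs":87,"d":54,"dnx":70},59,{"asp":81,"d":83,"zlb":88},{"x":54}]}
After op 6 (replace /b/d/0 44): {"a":[49,{"kb":33,"qv":92},[62,57,45,81],{"iy":97,"jg":96,"uqs":62}],"b":{"d":[44,29,61,12,86],"gm":[0,98,53],"j":{"i":99,"mc":24,"mq":63,"p":4},"up":{"ew":32,"w":0,"yof":10}},"e":1,"ehy":[{"bs":87,"d":54,"dnx":70},59,{"asp":81,"d":83,"zlb":88},{"x":54}]}
After op 7 (add /a/1/tna 8): {"a":[49,{"kb":33,"qv":92,"tna":8},[62,57,45,81],{"iy":97,"jg":96,"uqs":62}],"b":{"d":[44,29,61,12,86],"gm":[0,98,53],"j":{"i":99,"mc":24,"mq":63,"p":4},"up":{"ew":32,"w":0,"yof":10}},"e":1,"ehy":[{"bs":87,"d":54,"dnx":70},59,{"asp":81,"d":83,"zlb":88},{"x":54}]}
After op 8 (add /a/0 90): {"a":[90,49,{"kb":33,"qv":92,"tna":8},[62,57,45,81],{"iy":97,"jg":96,"uqs":62}],"b":{"d":[44,29,61,12,86],"gm":[0,98,53],"j":{"i":99,"mc":24,"mq":63,"p":4},"up":{"ew":32,"w":0,"yof":10}},"e":1,"ehy":[{"bs":87,"d":54,"dnx":70},59,{"asp":81,"d":83,"zlb":88},{"x":54}]}
Size at path /ehy: 4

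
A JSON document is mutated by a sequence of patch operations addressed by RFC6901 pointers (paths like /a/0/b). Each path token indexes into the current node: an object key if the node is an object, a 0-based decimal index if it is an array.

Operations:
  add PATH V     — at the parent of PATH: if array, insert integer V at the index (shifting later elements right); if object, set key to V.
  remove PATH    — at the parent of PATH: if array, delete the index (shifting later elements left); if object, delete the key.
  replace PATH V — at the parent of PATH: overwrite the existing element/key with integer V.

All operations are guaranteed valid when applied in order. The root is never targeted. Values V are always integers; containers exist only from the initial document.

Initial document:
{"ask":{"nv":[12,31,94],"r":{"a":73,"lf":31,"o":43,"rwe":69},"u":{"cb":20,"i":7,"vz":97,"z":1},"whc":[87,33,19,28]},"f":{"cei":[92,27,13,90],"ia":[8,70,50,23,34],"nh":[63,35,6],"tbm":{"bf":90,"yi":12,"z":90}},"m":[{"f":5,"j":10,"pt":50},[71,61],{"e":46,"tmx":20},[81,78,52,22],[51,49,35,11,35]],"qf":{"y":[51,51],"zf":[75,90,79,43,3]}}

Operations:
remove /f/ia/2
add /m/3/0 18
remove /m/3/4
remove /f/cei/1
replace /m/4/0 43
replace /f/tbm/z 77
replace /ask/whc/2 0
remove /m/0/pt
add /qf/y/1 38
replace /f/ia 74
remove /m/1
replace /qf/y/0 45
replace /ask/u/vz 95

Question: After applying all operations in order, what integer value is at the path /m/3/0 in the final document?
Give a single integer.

Answer: 43

Derivation:
After op 1 (remove /f/ia/2): {"ask":{"nv":[12,31,94],"r":{"a":73,"lf":31,"o":43,"rwe":69},"u":{"cb":20,"i":7,"vz":97,"z":1},"whc":[87,33,19,28]},"f":{"cei":[92,27,13,90],"ia":[8,70,23,34],"nh":[63,35,6],"tbm":{"bf":90,"yi":12,"z":90}},"m":[{"f":5,"j":10,"pt":50},[71,61],{"e":46,"tmx":20},[81,78,52,22],[51,49,35,11,35]],"qf":{"y":[51,51],"zf":[75,90,79,43,3]}}
After op 2 (add /m/3/0 18): {"ask":{"nv":[12,31,94],"r":{"a":73,"lf":31,"o":43,"rwe":69},"u":{"cb":20,"i":7,"vz":97,"z":1},"whc":[87,33,19,28]},"f":{"cei":[92,27,13,90],"ia":[8,70,23,34],"nh":[63,35,6],"tbm":{"bf":90,"yi":12,"z":90}},"m":[{"f":5,"j":10,"pt":50},[71,61],{"e":46,"tmx":20},[18,81,78,52,22],[51,49,35,11,35]],"qf":{"y":[51,51],"zf":[75,90,79,43,3]}}
After op 3 (remove /m/3/4): {"ask":{"nv":[12,31,94],"r":{"a":73,"lf":31,"o":43,"rwe":69},"u":{"cb":20,"i":7,"vz":97,"z":1},"whc":[87,33,19,28]},"f":{"cei":[92,27,13,90],"ia":[8,70,23,34],"nh":[63,35,6],"tbm":{"bf":90,"yi":12,"z":90}},"m":[{"f":5,"j":10,"pt":50},[71,61],{"e":46,"tmx":20},[18,81,78,52],[51,49,35,11,35]],"qf":{"y":[51,51],"zf":[75,90,79,43,3]}}
After op 4 (remove /f/cei/1): {"ask":{"nv":[12,31,94],"r":{"a":73,"lf":31,"o":43,"rwe":69},"u":{"cb":20,"i":7,"vz":97,"z":1},"whc":[87,33,19,28]},"f":{"cei":[92,13,90],"ia":[8,70,23,34],"nh":[63,35,6],"tbm":{"bf":90,"yi":12,"z":90}},"m":[{"f":5,"j":10,"pt":50},[71,61],{"e":46,"tmx":20},[18,81,78,52],[51,49,35,11,35]],"qf":{"y":[51,51],"zf":[75,90,79,43,3]}}
After op 5 (replace /m/4/0 43): {"ask":{"nv":[12,31,94],"r":{"a":73,"lf":31,"o":43,"rwe":69},"u":{"cb":20,"i":7,"vz":97,"z":1},"whc":[87,33,19,28]},"f":{"cei":[92,13,90],"ia":[8,70,23,34],"nh":[63,35,6],"tbm":{"bf":90,"yi":12,"z":90}},"m":[{"f":5,"j":10,"pt":50},[71,61],{"e":46,"tmx":20},[18,81,78,52],[43,49,35,11,35]],"qf":{"y":[51,51],"zf":[75,90,79,43,3]}}
After op 6 (replace /f/tbm/z 77): {"ask":{"nv":[12,31,94],"r":{"a":73,"lf":31,"o":43,"rwe":69},"u":{"cb":20,"i":7,"vz":97,"z":1},"whc":[87,33,19,28]},"f":{"cei":[92,13,90],"ia":[8,70,23,34],"nh":[63,35,6],"tbm":{"bf":90,"yi":12,"z":77}},"m":[{"f":5,"j":10,"pt":50},[71,61],{"e":46,"tmx":20},[18,81,78,52],[43,49,35,11,35]],"qf":{"y":[51,51],"zf":[75,90,79,43,3]}}
After op 7 (replace /ask/whc/2 0): {"ask":{"nv":[12,31,94],"r":{"a":73,"lf":31,"o":43,"rwe":69},"u":{"cb":20,"i":7,"vz":97,"z":1},"whc":[87,33,0,28]},"f":{"cei":[92,13,90],"ia":[8,70,23,34],"nh":[63,35,6],"tbm":{"bf":90,"yi":12,"z":77}},"m":[{"f":5,"j":10,"pt":50},[71,61],{"e":46,"tmx":20},[18,81,78,52],[43,49,35,11,35]],"qf":{"y":[51,51],"zf":[75,90,79,43,3]}}
After op 8 (remove /m/0/pt): {"ask":{"nv":[12,31,94],"r":{"a":73,"lf":31,"o":43,"rwe":69},"u":{"cb":20,"i":7,"vz":97,"z":1},"whc":[87,33,0,28]},"f":{"cei":[92,13,90],"ia":[8,70,23,34],"nh":[63,35,6],"tbm":{"bf":90,"yi":12,"z":77}},"m":[{"f":5,"j":10},[71,61],{"e":46,"tmx":20},[18,81,78,52],[43,49,35,11,35]],"qf":{"y":[51,51],"zf":[75,90,79,43,3]}}
After op 9 (add /qf/y/1 38): {"ask":{"nv":[12,31,94],"r":{"a":73,"lf":31,"o":43,"rwe":69},"u":{"cb":20,"i":7,"vz":97,"z":1},"whc":[87,33,0,28]},"f":{"cei":[92,13,90],"ia":[8,70,23,34],"nh":[63,35,6],"tbm":{"bf":90,"yi":12,"z":77}},"m":[{"f":5,"j":10},[71,61],{"e":46,"tmx":20},[18,81,78,52],[43,49,35,11,35]],"qf":{"y":[51,38,51],"zf":[75,90,79,43,3]}}
After op 10 (replace /f/ia 74): {"ask":{"nv":[12,31,94],"r":{"a":73,"lf":31,"o":43,"rwe":69},"u":{"cb":20,"i":7,"vz":97,"z":1},"whc":[87,33,0,28]},"f":{"cei":[92,13,90],"ia":74,"nh":[63,35,6],"tbm":{"bf":90,"yi":12,"z":77}},"m":[{"f":5,"j":10},[71,61],{"e":46,"tmx":20},[18,81,78,52],[43,49,35,11,35]],"qf":{"y":[51,38,51],"zf":[75,90,79,43,3]}}
After op 11 (remove /m/1): {"ask":{"nv":[12,31,94],"r":{"a":73,"lf":31,"o":43,"rwe":69},"u":{"cb":20,"i":7,"vz":97,"z":1},"whc":[87,33,0,28]},"f":{"cei":[92,13,90],"ia":74,"nh":[63,35,6],"tbm":{"bf":90,"yi":12,"z":77}},"m":[{"f":5,"j":10},{"e":46,"tmx":20},[18,81,78,52],[43,49,35,11,35]],"qf":{"y":[51,38,51],"zf":[75,90,79,43,3]}}
After op 12 (replace /qf/y/0 45): {"ask":{"nv":[12,31,94],"r":{"a":73,"lf":31,"o":43,"rwe":69},"u":{"cb":20,"i":7,"vz":97,"z":1},"whc":[87,33,0,28]},"f":{"cei":[92,13,90],"ia":74,"nh":[63,35,6],"tbm":{"bf":90,"yi":12,"z":77}},"m":[{"f":5,"j":10},{"e":46,"tmx":20},[18,81,78,52],[43,49,35,11,35]],"qf":{"y":[45,38,51],"zf":[75,90,79,43,3]}}
After op 13 (replace /ask/u/vz 95): {"ask":{"nv":[12,31,94],"r":{"a":73,"lf":31,"o":43,"rwe":69},"u":{"cb":20,"i":7,"vz":95,"z":1},"whc":[87,33,0,28]},"f":{"cei":[92,13,90],"ia":74,"nh":[63,35,6],"tbm":{"bf":90,"yi":12,"z":77}},"m":[{"f":5,"j":10},{"e":46,"tmx":20},[18,81,78,52],[43,49,35,11,35]],"qf":{"y":[45,38,51],"zf":[75,90,79,43,3]}}
Value at /m/3/0: 43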